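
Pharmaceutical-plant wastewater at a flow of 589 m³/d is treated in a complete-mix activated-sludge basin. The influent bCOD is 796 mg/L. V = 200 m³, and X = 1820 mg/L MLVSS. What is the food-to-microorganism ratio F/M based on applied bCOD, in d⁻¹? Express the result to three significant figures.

F/M ≈ 1.29 d⁻¹

Food-to-microorganism ratio F/M = Q S₀ / (V X) = 589 × 796 / (200.0 × 1820) = 1.288 d⁻¹.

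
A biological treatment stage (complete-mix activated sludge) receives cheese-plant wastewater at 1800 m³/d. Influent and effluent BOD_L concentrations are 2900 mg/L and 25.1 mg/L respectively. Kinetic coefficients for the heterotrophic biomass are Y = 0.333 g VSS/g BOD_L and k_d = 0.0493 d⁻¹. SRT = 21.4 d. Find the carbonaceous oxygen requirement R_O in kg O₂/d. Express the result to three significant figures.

R_O ≈ 3980 kg O₂/d

Observed yield with endogenous decay: Y_obs = Y / (1 + k_d·θ_c) = 0.333 / (1 + 0.0493 × 21.4) = 0.333 / 2.055 = 0.1620 g VSS/g BOD_L.
ΔS = 2900 − 25.1 = 2875 mg/L, so the substrate removal rate is 1800 × 2875/1000 = 5175 kg BOD_L/d.
Biomass synthesised: P_X = Y_obs × 5175 = 838.5 kg VSS/d.
R_O = Q·(S₀ − S) − 1.42·P_X = 5175 − 1.42 × 838.5 = 3984 kg O₂/d.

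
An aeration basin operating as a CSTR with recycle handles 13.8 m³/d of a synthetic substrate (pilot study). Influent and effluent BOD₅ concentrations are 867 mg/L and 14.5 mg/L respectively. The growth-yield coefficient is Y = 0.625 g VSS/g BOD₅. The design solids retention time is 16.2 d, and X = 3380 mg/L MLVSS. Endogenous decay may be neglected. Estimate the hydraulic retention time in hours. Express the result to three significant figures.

Biomass mass balance (decay neglected): V·X = Y·Q·(S₀ − S)·θ_c, so V = 0.625 × 13.8 × (867 − 14.5) × 16.2 / 3380 = 35.24 m³.
Hydraulic retention time τ = V/Q = 35.24 / 13.8 = 2.554 d = 61.29 h.

τ ≈ 61.3 h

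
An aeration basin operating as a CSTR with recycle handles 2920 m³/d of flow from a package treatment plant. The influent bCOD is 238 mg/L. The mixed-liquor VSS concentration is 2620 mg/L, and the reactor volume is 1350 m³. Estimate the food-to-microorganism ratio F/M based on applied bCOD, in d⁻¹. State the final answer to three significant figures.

F/M ≈ 0.196 d⁻¹

F/M = applied load / biomass = Q·S₀/(V·X) = 2920 × 238 / (1350 × 2620) = 0.1965 d⁻¹.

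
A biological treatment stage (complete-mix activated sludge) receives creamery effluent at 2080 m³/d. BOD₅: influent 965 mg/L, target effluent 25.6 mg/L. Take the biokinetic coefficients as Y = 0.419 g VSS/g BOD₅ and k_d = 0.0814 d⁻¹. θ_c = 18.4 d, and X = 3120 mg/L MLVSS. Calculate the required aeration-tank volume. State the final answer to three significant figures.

V ≈ 1930 m³

Rearranging the biomass balance for a CMAS with decay, V = Y·Q·ΔS·θ_c / [X·(1+k_d θ_c)] = 0.419 × 2080 × (965 − 25.6) × 18.4 / [3120 × (1 + 0.0814 × 18.4)] = 1.51×10^7 / 7793 = 1933 m³.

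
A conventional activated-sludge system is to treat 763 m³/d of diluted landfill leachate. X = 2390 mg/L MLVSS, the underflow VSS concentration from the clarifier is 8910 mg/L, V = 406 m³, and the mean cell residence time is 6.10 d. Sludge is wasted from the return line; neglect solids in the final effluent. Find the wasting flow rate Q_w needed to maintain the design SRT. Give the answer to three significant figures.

Q_w = (V·X)/(θ_c X_r) = 406.0 × 2390 / (6.10 × 8910) = 17.85 m³/d.

Q_w ≈ 17.9 m³/d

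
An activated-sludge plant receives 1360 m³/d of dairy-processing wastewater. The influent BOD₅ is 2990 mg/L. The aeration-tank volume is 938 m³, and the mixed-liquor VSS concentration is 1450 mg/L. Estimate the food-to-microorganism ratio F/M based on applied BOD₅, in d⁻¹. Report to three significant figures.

F/M ≈ 2.99 d⁻¹

F/M = Q·S₀ / (V·X) = 1360 × 2990 / (938.0 × 1450) = 2.990 g BOD₅·(g VSS·d)⁻¹.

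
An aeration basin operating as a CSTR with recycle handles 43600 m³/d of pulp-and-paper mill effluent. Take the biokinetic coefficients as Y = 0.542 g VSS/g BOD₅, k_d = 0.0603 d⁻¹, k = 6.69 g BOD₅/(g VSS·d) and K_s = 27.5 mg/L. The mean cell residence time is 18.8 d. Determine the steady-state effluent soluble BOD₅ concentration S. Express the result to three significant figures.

S ≈ 0.889 mg/L

For a completely mixed reactor with recycle the Lawrence–McCarty relation gives S = K_s·(1 + k_d·θ_c) / [θ_c·(Y·k − k_d) − 1] = 27.5 × (1 + 0.0603 × 18.8) / [18.8 × (0.542 × 6.69 − 0.0603) − 1] = 58.68 / 66.03 = 0.8885 mg/L.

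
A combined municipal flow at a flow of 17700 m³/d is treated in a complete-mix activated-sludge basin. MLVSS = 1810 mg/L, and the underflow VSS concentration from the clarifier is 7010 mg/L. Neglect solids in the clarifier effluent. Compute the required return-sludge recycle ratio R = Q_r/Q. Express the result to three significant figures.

Solids balance on the clarifier gives (1+R)X = R·X_r, so R = X/(X_r − X) = 1810 / (7010 − 1810) = 0.3481.

R ≈ 0.348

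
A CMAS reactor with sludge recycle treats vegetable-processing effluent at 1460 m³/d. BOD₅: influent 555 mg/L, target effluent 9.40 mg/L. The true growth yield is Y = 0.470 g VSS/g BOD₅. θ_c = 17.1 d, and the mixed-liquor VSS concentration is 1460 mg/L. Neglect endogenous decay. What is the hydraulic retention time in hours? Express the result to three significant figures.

With k_d = 0 the design equation reduces to V = Y Q (S₀−S) θ_c / X = 0.470 × 1460 × (555 − 9.40) × 17.1 / 1460 = 4385 m³.
Hydraulic retention time τ = V/Q = 4385 / 1460 = 3.003 d = 72.08 h.

τ ≈ 72.1 h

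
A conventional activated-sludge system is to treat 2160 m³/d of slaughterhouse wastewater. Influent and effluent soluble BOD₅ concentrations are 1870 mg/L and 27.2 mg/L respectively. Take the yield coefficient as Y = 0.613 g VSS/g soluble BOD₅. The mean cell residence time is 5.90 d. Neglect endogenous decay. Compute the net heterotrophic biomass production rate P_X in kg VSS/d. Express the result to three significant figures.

P_X ≈ 2440 kg VSS/d

No decay correction is needed, so Y_obs = Y = 0.613.
Mass of soluble BOD₅ removed per day: Q(S₀ − S) = 2160 × 1843 g/m³ = 3980 kg/d.
Net biomass production P_X = Y_obs × Q·(S₀ − S) = 0.6130 × 3980 = 2440 kg VSS/d.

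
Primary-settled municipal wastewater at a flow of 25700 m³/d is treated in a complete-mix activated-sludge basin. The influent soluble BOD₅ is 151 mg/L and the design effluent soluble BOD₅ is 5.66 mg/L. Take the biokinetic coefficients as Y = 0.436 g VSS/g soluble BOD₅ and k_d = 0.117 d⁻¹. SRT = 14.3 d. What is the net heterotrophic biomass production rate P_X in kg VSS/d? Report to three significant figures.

The observed yield is Y_obs = Y/(1 + k_d·θ_c) = 0.436 / (1 + 0.117 × 14.3) = 0.436 / 2.673 = 0.1631 g VSS per g soluble BOD₅ removed.
Substrate removed = Q·(S₀ − S) = 25700 m³/d × (151 − 5.66) g/m³ = 3.74×10^6 g/d = 3735 kg/d.
So the net sludge growth is P_X = 0.1631 × 3735 = 609.2 kg VSS/d.

P_X ≈ 609 kg VSS/d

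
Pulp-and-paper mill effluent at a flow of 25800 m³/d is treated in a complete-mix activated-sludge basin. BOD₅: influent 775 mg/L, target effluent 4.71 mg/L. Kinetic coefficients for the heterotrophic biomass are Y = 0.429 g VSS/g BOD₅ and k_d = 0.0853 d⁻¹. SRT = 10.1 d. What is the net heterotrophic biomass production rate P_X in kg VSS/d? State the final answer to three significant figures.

Correct the yield for decay: Y_obs = Y/(1 + k_d θ_c) = 0.429 / (1 + 0.0853 × 10.1) = 0.429 / 1.862 = 0.2305.
ΔS = 775 − 4.71 = 770.3 mg/L, so the substrate removal rate is 25800 × 770.3/1000 = 19873 kg BOD₅/d.
So the net sludge growth is P_X = 0.2305 × 19873 = 4580 kg VSS/d.

P_X ≈ 4580 kg VSS/d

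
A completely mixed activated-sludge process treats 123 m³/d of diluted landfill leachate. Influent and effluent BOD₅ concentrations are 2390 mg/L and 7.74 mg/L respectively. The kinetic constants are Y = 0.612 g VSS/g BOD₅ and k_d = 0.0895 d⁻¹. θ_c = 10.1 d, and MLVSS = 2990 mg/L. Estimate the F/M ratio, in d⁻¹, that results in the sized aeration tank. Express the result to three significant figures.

F/M ≈ 0.309 d⁻¹

Rearranging the biomass balance for a CMAS with decay, V = Y·Q·ΔS·θ_c / [X·(1+k_d θ_c)] = 0.612 × 123 × (2390 − 7.74) × 10.1 / [2990 × (1 + 0.0895 × 10.1)] = 1.81×10^6 / 5693 = 318.2 m³.
Food-to-microorganism ratio F/M = Q S₀ / (V X) = 123 × 2390 / (318.2 × 2990) = 0.3090 d⁻¹.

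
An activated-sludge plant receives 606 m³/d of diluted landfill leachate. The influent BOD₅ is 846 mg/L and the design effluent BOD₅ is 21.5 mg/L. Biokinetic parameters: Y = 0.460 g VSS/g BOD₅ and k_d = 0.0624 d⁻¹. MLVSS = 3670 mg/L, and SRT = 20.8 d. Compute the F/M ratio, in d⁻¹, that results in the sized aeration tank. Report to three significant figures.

From the SRT design equation V = Y Q (S₀−S) θ_c / [X (1 + k_d θ_c)] = 0.460 × 606 × (846 − 21.5) × 20.8 / [3670 × (1 + 0.0624 × 20.8)] = 4.78×10^6 / 8433 = 566.9 m³.
F/M = Q·S₀ / (V·X) = 606 × 846 / (566.9 × 3670) = 0.2464 g BOD₅·(g VSS·d)⁻¹.

F/M ≈ 0.246 d⁻¹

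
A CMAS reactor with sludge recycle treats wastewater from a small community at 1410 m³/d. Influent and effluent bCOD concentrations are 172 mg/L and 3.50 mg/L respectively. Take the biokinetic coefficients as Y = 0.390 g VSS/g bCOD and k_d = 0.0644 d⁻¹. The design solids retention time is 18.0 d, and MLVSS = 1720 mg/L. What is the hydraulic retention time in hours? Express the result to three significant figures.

τ ≈ 7.64 h

Rearranging the biomass balance for a CMAS with decay, V = Y·Q·ΔS·θ_c / [X·(1+k_d θ_c)] = 0.390 × 1410 × (172 − 3.50) × 18.0 / [1720 × (1 + 0.0644 × 18.0)] = 1.67×10^6 / 3714 = 449.1 m³.
τ = V/Q = 449.1/1410 = 0.3185 d, or 7.644 h.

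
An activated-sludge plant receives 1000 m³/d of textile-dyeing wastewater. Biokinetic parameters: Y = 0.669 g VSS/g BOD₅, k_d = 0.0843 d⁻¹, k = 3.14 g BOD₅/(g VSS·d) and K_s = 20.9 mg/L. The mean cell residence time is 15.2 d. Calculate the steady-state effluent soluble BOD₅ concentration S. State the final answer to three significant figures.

S ≈ 1.61 mg/L

For a completely mixed reactor with recycle the Lawrence–McCarty relation gives S = K_s·(1 + k_d·θ_c) / [θ_c·(Y·k − k_d) − 1] = 20.9 × (1 + 0.0843 × 15.2) / [15.2 × (0.669 × 3.14 − 0.0843) − 1] = 47.68 / 29.65 = 1.608 mg/L.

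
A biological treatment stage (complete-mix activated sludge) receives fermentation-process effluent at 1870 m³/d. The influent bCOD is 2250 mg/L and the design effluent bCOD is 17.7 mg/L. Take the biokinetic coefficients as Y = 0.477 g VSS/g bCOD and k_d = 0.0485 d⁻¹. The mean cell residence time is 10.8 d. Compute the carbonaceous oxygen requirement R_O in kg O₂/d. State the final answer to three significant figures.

The observed yield is Y_obs = Y/(1 + k_d·θ_c) = 0.477 / (1 + 0.0485 × 10.8) = 0.477 / 1.524 = 0.3130 g VSS per g bCOD removed.
ΔS = 2250 − 17.7 = 2232 mg/L, so the substrate removal rate is 1870 × 2232/1000 = 4174 kg bCOD/d.
Biomass synthesised: P_X = Y_obs × 4174 = 1307 kg VSS/d.
R_O = Q·ΔS − 1.42 P_X = 4174 − 1856 = 2319 kg O₂/d.

R_O ≈ 2320 kg O₂/d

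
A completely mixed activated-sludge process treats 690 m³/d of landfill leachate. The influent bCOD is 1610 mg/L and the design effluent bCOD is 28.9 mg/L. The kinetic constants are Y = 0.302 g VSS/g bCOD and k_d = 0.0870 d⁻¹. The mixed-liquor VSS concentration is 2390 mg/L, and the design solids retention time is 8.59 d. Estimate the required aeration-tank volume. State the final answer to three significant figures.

Rearranging the biomass balance for a CMAS with decay, V = Y·Q·ΔS·θ_c / [X·(1+k_d θ_c)] = 0.302 × 690 × (1610 − 28.9) × 8.59 / [2390 × (1 + 0.0870 × 8.59)] = 2.83×10^6 / 4176 = 677.7 m³.

V ≈ 678 m³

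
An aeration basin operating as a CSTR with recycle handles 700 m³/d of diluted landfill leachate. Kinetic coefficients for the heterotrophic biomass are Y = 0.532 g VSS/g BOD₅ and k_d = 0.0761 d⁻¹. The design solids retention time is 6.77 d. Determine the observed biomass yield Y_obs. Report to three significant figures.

Y_obs ≈ 0.351 g VSS/g BOD₅

Correct the yield for decay: Y_obs = Y/(1 + k_d θ_c) = 0.532 / (1 + 0.0761 × 6.77) = 0.532 / 1.515 = 0.3511.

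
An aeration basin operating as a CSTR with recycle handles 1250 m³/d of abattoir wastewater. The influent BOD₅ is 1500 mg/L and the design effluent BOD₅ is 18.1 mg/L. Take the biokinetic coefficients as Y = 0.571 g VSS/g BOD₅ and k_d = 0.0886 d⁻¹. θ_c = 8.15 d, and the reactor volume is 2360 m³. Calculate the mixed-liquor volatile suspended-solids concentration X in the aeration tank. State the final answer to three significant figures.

Solving the biomass balance for X: X = Y Q (S₀−S) θ_c / [V (1+k_d θ_c)] = 0.571 × 1250 × (1500 − 18.1) × 8.15 / [2360 × (1 + 0.0886 × 8.15)] = 2121 mg/L.

X ≈ 2120 mg/L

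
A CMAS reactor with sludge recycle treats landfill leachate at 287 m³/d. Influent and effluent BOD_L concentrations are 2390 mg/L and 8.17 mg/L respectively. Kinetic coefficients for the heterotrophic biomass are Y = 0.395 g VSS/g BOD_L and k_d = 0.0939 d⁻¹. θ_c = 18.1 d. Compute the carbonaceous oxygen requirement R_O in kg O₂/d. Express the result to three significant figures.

R_O ≈ 542 kg O₂/d

Y_obs = Y / (1 + k_d θ_c) = 0.395 / (1 + 0.0939 × 18.1) = 0.395 / 2.700 = 0.1463.
ΔS = 2390 − 8.17 = 2382 mg/L, so the substrate removal rate is 287 × 2382/1000 = 683.6 kg BOD_L/d.
Biomass synthesised: P_X = Y_obs × 683.6 = 100.0 kg VSS/d.
Carbonaceous O₂ demand = substrate oxidised − cell-mass equivalent = 683.6 − 1.42 × 100.0 = 541.6 kg O₂/d.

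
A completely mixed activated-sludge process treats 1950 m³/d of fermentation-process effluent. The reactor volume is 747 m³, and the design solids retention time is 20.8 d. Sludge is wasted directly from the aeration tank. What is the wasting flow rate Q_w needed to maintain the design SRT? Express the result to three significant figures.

For wasting at MLVSS concentration, Q_w = V/θ_c = 747.0/20.8 = 35.91 m³/d.

Q_w ≈ 35.9 m³/d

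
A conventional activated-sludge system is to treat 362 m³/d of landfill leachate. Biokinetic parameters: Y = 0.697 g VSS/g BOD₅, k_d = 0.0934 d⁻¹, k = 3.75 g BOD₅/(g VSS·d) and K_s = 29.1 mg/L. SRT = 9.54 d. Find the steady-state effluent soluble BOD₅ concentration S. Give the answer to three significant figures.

S ≈ 2.39 mg/L

Effluent substrate depends only on kinetics and SRT: S = K_s(1 + k_d θ_c) / [θ_c(Yk − k_d) − 1] = 29.1 × (1 + 0.0934 × 9.54) / [9.54 × (0.697 × 3.75 − 0.0934) − 1] = 55.03 / 23.04 = 2.388 mg/L.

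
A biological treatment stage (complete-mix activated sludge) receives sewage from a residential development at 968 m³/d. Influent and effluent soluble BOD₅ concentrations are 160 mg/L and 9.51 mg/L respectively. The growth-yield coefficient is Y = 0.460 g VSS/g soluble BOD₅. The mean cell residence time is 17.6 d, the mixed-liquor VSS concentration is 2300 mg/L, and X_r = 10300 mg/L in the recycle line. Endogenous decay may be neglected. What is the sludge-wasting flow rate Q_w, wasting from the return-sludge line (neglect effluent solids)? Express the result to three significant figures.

Q_w ≈ 6.51 m³/d

V·X = Y·Q·ΔS·θ_c gives V = 0.460 × 968 × (160 − 9.51) × 17.6 / 2300 = 512.8 m³.
Wasting from the return line (neglecting effluent solids): Q_w = V·X / (θ_c·X_r) = 512.8 × 2300 / (17.6 × 10300) = 6.506 m³/d.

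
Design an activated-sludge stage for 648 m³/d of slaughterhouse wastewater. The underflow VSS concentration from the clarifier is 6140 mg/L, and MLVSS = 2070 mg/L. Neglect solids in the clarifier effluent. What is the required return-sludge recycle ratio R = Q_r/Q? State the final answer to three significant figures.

Mass balance around the secondary clarifier (neglecting effluent solids): R = X / (X_r − X) = 2070 / (6140 − 2070) = 0.5086.

R ≈ 0.509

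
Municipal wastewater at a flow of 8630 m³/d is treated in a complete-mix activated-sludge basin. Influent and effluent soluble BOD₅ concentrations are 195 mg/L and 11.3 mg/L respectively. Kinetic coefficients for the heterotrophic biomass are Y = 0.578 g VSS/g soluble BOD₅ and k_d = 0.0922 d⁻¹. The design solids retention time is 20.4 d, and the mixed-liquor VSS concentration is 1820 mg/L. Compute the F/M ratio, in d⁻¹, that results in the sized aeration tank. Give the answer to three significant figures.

F/M ≈ 0.259 d⁻¹

Rearranging the biomass balance for a CMAS with decay, V = Y·Q·ΔS·θ_c / [X·(1+k_d θ_c)] = 0.578 × 8630 × (195 − 11.3) × 20.4 / [1820 × (1 + 0.0922 × 20.4)] = 1.87×10^7 / 5243 = 3565 m³.
F/M = applied load / biomass = Q·S₀/(V·X) = 8630 × 195 / (3565 × 1820) = 0.2594 d⁻¹.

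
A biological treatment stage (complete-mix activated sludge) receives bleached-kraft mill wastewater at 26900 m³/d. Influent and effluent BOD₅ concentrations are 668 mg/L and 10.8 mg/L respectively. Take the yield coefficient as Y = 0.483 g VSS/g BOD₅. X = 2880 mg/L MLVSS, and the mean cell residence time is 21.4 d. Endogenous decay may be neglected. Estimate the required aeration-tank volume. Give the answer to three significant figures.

With k_d = 0 the design equation reduces to V = Y Q (S₀−S) θ_c / X = 0.483 × 26900 × (668 − 10.8) × 21.4 / 2880 = 63448 m³.

V ≈ 63400 m³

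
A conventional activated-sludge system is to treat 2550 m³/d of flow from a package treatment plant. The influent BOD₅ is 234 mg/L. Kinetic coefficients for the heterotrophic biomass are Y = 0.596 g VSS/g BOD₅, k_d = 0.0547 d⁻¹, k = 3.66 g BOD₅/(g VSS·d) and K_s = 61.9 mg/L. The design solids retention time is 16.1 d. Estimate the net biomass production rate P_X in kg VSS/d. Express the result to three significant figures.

P_X ≈ 186 kg VSS/d

For a completely mixed reactor with recycle the Lawrence–McCarty relation gives S = K_s·(1 + k_d·θ_c) / [θ_c·(Y·k − k_d) − 1] = 61.9 × (1 + 0.0547 × 16.1) / [16.1 × (0.596 × 3.66 − 0.0547) − 1] = 116.4 / 33.24 = 3.502 mg/L.
Y_obs = Y / (1 + k_d θ_c) = 0.596 / (1 + 0.0547 × 16.1) = 0.596 / 1.881 = 0.3169.
ΔS = 234 − 3.50 = 230.5 mg/L, so the substrate removal rate is 2550 × 230.5/1000 = 587.8 kg BOD₅/d.
Net biomass production P_X = Y_obs × Q·(S₀ − S) = 0.3169 × 587.8 = 186.3 kg VSS/d.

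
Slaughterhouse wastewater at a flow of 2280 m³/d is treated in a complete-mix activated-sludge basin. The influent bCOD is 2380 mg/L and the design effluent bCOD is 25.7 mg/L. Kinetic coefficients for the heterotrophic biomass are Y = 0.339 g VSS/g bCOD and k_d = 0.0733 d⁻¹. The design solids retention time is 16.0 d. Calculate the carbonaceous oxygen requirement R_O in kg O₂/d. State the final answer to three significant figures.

Observed yield with endogenous decay: Y_obs = Y / (1 + k_d·θ_c) = 0.339 / (1 + 0.0733 × 16.0) = 0.339 / 2.173 = 0.1560 g VSS/g bCOD.
Q·(S₀ − S) = 2280 × (2380 − 25.7) × 10⁻³ = 5368 kg/d removed.
Biomass synthesised: P_X = Y_obs × 5368 = 837.5 kg VSS/d.
Carbonaceous O₂ demand = substrate oxidised − cell-mass equivalent = 5368 − 1.42 × 837.5 = 4179 kg O₂/d.

R_O ≈ 4180 kg O₂/d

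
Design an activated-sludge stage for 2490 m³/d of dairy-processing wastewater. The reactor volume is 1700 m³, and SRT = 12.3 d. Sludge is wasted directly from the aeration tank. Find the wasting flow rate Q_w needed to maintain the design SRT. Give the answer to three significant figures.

With mixed-liquor wasting, θ_c = V/Q_w, so Q_w = V/θ_c = 1700/12.3 = 138.2 m³/d.

Q_w ≈ 138 m³/d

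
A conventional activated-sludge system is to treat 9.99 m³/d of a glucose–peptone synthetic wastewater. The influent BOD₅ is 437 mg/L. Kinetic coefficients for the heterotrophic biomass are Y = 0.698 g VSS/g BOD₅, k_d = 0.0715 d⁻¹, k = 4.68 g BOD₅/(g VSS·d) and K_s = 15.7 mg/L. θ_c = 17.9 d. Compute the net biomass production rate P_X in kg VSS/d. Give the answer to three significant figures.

P_X ≈ 1.33 kg VSS/d

For a completely mixed reactor with recycle the Lawrence–McCarty relation gives S = K_s·(1 + k_d·θ_c) / [θ_c·(Y·k − k_d) − 1] = 15.7 × (1 + 0.0715 × 17.9) / [17.9 × (0.698 × 4.68 − 0.0715) − 1] = 35.79 / 56.19 = 0.6370 mg/L.
Observed yield with endogenous decay: Y_obs = Y / (1 + k_d·θ_c) = 0.698 / (1 + 0.0715 × 17.9) = 0.698 / 2.280 = 0.3062 g VSS/g BOD₅.
ΔS = 437 − 0.637 = 436.4 mg/L, so the substrate removal rate is 9.99 × 436.4/1000 = 4.359 kg BOD₅/d.
Biomass produced: P_X = Y_obs·Q·ΔS = 0.3062 × 4.359 ≈ 1.335 kg VSS/d.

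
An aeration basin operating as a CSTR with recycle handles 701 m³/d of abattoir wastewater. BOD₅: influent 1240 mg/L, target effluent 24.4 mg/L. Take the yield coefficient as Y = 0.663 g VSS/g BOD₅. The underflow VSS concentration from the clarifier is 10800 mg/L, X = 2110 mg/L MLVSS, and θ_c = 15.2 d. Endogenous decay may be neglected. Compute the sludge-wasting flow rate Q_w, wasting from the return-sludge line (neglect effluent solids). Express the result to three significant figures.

With k_d = 0 the design equation reduces to V = Y Q (S₀−S) θ_c / X = 0.663 × 701 × (1240 − 24.4) × 15.2 / 2110 = 4070 m³.
θ_c = V·X/(Q_w·X_r) when wasting from the recycle, so Q_w = V·X/(θ_c·X_r) = 4070 × 2110 / (15.2 × 10800) = 52.31 m³/d.

Q_w ≈ 52.3 m³/d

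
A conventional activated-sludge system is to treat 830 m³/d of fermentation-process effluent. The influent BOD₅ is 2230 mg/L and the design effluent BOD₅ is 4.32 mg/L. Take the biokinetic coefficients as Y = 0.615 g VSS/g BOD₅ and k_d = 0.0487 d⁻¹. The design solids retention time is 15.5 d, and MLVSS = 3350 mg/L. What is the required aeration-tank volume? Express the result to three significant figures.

Rearranging the biomass balance for a CMAS with decay, V = Y·Q·ΔS·θ_c / [X·(1+k_d θ_c)] = 0.615 × 830 × (2230 − 4.32) × 15.5 / [3350 × (1 + 0.0487 × 15.5)] = 1.76×10^7 / 5879 = 2995 m³.

V ≈ 3000 m³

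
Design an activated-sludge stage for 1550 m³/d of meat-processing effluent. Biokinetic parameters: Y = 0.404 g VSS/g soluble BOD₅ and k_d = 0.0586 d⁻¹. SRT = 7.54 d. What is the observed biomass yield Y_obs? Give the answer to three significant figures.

Y_obs ≈ 0.280 g VSS/g soluble BOD₅

The observed yield is Y_obs = Y/(1 + k_d·θ_c) = 0.404 / (1 + 0.0586 × 7.54) = 0.404 / 1.442 = 0.2802 g VSS per g soluble BOD₅ removed.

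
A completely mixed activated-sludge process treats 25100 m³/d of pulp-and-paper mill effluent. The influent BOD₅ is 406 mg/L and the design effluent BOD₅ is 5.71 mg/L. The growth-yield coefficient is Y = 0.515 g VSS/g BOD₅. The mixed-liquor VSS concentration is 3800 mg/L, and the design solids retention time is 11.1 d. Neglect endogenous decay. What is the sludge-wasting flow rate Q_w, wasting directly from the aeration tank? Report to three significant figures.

Q_w ≈ 1360 m³/d

Biomass mass balance (decay neglected): V·X = Y·Q·(S₀ − S)·θ_c, so V = 0.515 × 25100 × (406 − 5.71) × 11.1 / 3800 = 15115 m³.
Wasting from the aeration tank: Q_w = V / θ_c = 15115 / 11.1 = 1362 m³/d.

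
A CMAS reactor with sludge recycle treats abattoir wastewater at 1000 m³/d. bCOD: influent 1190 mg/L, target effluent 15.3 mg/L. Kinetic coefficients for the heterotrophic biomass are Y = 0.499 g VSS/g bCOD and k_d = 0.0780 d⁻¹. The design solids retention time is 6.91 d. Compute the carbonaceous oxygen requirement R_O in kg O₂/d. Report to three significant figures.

Observed yield with endogenous decay: Y_obs = Y / (1 + k_d·θ_c) = 0.499 / (1 + 0.0780 × 6.91) = 0.499 / 1.539 = 0.3242 g VSS/g bCOD.
Q·(S₀ − S) = 1000 × (1190 − 15.3) × 10⁻³ = 1175 kg/d removed.
Net sludge production P_X = 0.3242 × 1175 = 380.9 kg VSS/d.
R_O = Q·ΔS − 1.42 P_X = 1175 − 540.9 = 633.8 kg O₂/d.

R_O ≈ 634 kg O₂/d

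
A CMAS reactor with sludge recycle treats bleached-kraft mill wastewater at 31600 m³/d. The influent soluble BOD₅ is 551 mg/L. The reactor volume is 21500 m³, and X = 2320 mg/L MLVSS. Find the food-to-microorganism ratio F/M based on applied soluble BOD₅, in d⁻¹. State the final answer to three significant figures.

F/M ≈ 0.349 d⁻¹

Food-to-microorganism ratio F/M = Q S₀ / (V X) = 31600 × 551 / (21500 × 2320) = 0.3491 d⁻¹.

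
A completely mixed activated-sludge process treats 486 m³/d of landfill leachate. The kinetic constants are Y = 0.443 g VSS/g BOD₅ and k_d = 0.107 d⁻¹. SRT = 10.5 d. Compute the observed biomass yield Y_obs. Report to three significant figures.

Observed yield with endogenous decay: Y_obs = Y / (1 + k_d·θ_c) = 0.443 / (1 + 0.107 × 10.5) = 0.443 / 2.123 = 0.2086 g VSS/g BOD₅.

Y_obs ≈ 0.209 g VSS/g BOD₅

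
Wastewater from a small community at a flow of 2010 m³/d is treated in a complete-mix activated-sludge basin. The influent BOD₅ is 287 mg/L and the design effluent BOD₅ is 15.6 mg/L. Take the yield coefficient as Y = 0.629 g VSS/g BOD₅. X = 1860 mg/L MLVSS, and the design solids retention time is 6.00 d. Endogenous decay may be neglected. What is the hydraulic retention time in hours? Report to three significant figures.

Biomass mass balance (decay neglected): V·X = Y·Q·(S₀ − S)·θ_c, so V = 0.629 × 2010 × (287 − 15.6) × 6.00 / 1860 = 1107 m³.
τ = V/Q = 1107/2010 = 0.5507 d, or 13.22 h.

τ ≈ 13.2 h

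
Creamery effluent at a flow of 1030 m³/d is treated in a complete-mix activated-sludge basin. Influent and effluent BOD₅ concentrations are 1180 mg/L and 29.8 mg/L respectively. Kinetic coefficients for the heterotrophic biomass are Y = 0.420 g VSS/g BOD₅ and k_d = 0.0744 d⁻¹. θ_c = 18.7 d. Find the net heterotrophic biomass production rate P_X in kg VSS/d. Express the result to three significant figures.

The observed yield is Y_obs = Y/(1 + k_d·θ_c) = 0.420 / (1 + 0.0744 × 18.7) = 0.420 / 2.391 = 0.1756 g VSS per g BOD₅ removed.
Q·(S₀ − S) = 1030 × (1180 − 29.8) × 10⁻³ = 1185 kg/d removed.
So the net sludge growth is P_X = 0.1756 × 1185 = 208.1 kg VSS/d.

P_X ≈ 208 kg VSS/d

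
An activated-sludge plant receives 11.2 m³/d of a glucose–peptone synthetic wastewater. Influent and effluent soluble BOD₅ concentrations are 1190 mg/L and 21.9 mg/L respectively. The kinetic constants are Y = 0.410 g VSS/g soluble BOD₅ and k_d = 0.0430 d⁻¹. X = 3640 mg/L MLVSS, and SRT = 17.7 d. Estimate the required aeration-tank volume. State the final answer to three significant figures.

From the SRT design equation V = Y Q (S₀−S) θ_c / [X (1 + k_d θ_c)] = 0.410 × 11.2 × (1190 − 21.9) × 17.7 / [3640 × (1 + 0.0430 × 17.7)] = 9.49×10^4 / 6410 = 14.81 m³.

V ≈ 14.8 m³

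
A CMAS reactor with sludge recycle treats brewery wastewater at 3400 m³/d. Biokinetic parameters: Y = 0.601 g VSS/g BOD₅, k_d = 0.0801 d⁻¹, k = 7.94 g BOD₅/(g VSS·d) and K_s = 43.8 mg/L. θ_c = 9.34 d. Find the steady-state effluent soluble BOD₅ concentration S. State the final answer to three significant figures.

S ≈ 1.79 mg/L

From the Monod/SRT balance for a CMAS, S = K_s·(1+k_d θ_c)/[θ_c·(Y k − k_d) − 1] = 43.8 × (1 + 0.0801 × 9.34) / [9.34 × (0.601 × 7.94 − 0.0801) − 1] = 76.57 / 42.82 = 1.788 mg/L.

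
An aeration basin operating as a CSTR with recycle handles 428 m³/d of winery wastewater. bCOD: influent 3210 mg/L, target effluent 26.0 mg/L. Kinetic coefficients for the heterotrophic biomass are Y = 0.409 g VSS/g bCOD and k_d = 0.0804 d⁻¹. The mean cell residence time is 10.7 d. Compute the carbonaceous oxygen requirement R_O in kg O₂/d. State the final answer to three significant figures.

R_O ≈ 937 kg O₂/d

Observed yield with endogenous decay: Y_obs = Y / (1 + k_d·θ_c) = 0.409 / (1 + 0.0804 × 10.7) = 0.409 / 1.860 = 0.2199 g VSS/g bCOD.
Substrate removed = Q·(S₀ − S) = 428 m³/d × (3210 − 26.0) g/m³ = 1.36×10^6 g/d = 1363 kg/d.
Biomass synthesised: P_X = Y_obs × 1363 = 299.6 kg VSS/d.
R_O = Q·ΔS − 1.42 P_X = 1363 − 425.5 = 937.3 kg O₂/d.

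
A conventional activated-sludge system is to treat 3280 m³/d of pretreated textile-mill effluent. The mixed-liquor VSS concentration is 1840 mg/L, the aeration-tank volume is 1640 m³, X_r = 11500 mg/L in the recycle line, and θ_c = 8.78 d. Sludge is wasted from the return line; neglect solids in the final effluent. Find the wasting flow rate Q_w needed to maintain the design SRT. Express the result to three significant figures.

Q_w ≈ 29.9 m³/d

θ_c = V·X/(Q_w·X_r) when wasting from the recycle, so Q_w = V·X/(θ_c·X_r) = 1640 × 1840 / (8.78 × 11500) = 29.89 m³/d.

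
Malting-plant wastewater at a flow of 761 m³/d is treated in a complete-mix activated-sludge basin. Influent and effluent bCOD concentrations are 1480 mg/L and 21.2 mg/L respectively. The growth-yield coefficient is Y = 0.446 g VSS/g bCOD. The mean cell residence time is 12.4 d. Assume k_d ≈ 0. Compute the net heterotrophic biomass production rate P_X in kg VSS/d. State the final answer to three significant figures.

P_X ≈ 495 kg VSS/d

No decay correction is needed, so Y_obs = Y = 0.446.
Mass of bCOD removed per day: Q(S₀ − S) = 761 × 1459 g/m³ = 1110 kg/d.
Net biomass production P_X = Y_obs × Q·(S₀ − S) = 0.4460 × 1110 = 495.1 kg VSS/d.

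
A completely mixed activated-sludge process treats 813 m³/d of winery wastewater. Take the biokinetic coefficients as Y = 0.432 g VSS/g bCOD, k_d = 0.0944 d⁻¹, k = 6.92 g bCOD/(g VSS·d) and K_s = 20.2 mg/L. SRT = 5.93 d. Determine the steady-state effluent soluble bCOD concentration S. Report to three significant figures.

S ≈ 1.95 mg/L

Effluent substrate depends only on kinetics and SRT: S = K_s(1 + k_d θ_c) / [θ_c(Yk − k_d) − 1] = 20.2 × (1 + 0.0944 × 5.93) / [5.93 × (0.432 × 6.92 − 0.0944) − 1] = 31.51 / 16.17 = 1.949 mg/L.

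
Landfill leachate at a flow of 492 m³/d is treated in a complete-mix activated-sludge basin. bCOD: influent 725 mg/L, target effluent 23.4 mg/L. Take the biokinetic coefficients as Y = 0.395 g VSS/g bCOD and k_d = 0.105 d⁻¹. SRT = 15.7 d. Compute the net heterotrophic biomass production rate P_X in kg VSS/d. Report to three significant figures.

P_X ≈ 51.5 kg VSS/d

The observed yield is Y_obs = Y/(1 + k_d·θ_c) = 0.395 / (1 + 0.105 × 15.7) = 0.395 / 2.648 = 0.1491 g VSS per g bCOD removed.
Substrate removed = Q·(S₀ − S) = 492 m³/d × (725 − 23.4) g/m³ = 3.45×10^5 g/d = 345.2 kg/d.
P_X = Y_obs · Q(S₀ − S) = 0.1491 × 345.2 = 51.48 kg VSS/d.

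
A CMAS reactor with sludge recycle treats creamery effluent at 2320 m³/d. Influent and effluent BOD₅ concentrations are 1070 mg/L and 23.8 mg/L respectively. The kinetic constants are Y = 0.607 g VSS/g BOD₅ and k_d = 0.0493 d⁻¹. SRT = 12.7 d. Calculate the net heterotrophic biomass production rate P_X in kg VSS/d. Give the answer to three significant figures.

P_X ≈ 906 kg VSS/d

Y_obs = Y / (1 + k_d θ_c) = 0.607 / (1 + 0.0493 × 12.7) = 0.607 / 1.626 = 0.3733.
ΔS = 1070 − 23.8 = 1046 mg/L, so the substrate removal rate is 2320 × 1046/1000 = 2427 kg BOD₅/d.
Net biomass production P_X = Y_obs × Q·(S₀ − S) = 0.3733 × 2427 = 906.0 kg VSS/d.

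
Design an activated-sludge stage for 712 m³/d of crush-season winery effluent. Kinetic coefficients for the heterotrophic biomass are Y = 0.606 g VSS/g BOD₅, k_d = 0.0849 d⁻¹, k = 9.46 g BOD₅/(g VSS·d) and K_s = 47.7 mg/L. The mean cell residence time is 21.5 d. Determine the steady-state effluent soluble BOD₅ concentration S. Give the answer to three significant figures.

S ≈ 1.12 mg/L

From the Monod/SRT balance for a CMAS, S = K_s·(1+k_d θ_c)/[θ_c·(Y k − k_d) − 1] = 47.7 × (1 + 0.0849 × 21.5) / [21.5 × (0.606 × 9.46 − 0.0849) − 1] = 134.8 / 120.4 = 1.119 mg/L.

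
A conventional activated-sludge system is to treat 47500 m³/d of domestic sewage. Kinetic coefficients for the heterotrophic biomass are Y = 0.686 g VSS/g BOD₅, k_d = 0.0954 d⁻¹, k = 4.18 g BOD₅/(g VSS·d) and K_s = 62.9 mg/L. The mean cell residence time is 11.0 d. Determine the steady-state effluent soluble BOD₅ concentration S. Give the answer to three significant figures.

For a completely mixed reactor with recycle the Lawrence–McCarty relation gives S = K_s·(1 + k_d·θ_c) / [θ_c·(Y·k − k_d) − 1] = 62.9 × (1 + 0.0954 × 11.0) / [11.0 × (0.686 × 4.18 − 0.0954) − 1] = 128.9 / 29.49 = 4.371 mg/L.

S ≈ 4.37 mg/L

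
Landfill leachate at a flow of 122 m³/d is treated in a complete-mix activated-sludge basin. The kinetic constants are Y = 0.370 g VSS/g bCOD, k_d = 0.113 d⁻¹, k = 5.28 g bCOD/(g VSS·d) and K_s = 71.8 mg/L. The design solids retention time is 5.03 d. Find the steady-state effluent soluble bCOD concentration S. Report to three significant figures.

Effluent substrate depends only on kinetics and SRT: S = K_s(1 + k_d θ_c) / [θ_c(Yk − k_d) − 1] = 71.8 × (1 + 0.113 × 5.03) / [5.03 × (0.370 × 5.28 − 0.113) − 1] = 112.6 / 8.258 = 13.64 mg/L.

S ≈ 13.6 mg/L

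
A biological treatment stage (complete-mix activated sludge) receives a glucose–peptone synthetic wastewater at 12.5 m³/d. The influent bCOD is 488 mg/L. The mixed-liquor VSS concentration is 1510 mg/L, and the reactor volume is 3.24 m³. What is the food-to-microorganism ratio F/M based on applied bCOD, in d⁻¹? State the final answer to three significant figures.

F/M ≈ 1.25 d⁻¹

F/M = applied load / biomass = Q·S₀/(V·X) = 12.5 × 488 / (3.240 × 1510) = 1.247 d⁻¹.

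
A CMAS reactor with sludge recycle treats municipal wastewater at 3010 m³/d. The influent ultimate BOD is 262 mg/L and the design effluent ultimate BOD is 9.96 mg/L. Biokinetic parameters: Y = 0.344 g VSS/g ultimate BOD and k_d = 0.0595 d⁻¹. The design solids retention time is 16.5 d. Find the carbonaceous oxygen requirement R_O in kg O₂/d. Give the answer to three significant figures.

R_O ≈ 572 kg O₂/d

Observed yield with endogenous decay: Y_obs = Y / (1 + k_d·θ_c) = 0.344 / (1 + 0.0595 × 16.5) = 0.344 / 1.982 = 0.1736 g VSS/g ultimate BOD.
Substrate removed = Q·(S₀ − S) = 3010 m³/d × (262 − 9.96) g/m³ = 7.59×10^5 g/d = 758.6 kg/d.
Net sludge production P_X = 0.1736 × 758.6 = 131.7 kg VSS/d.
Carbonaceous O₂ demand = substrate oxidised − cell-mass equivalent = 758.6 − 1.42 × 131.7 = 571.6 kg O₂/d.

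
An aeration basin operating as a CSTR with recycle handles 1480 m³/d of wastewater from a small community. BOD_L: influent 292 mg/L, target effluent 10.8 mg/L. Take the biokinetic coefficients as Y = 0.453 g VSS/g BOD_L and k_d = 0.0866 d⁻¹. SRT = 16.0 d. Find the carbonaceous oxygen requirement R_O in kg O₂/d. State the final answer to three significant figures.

R_O ≈ 304 kg O₂/d

Correct the yield for decay: Y_obs = Y/(1 + k_d θ_c) = 0.453 / (1 + 0.0866 × 16.0) = 0.453 / 2.386 = 0.1899.
Substrate removed = Q·(S₀ − S) = 1480 m³/d × (292 − 10.8) g/m³ = 4.16×10^5 g/d = 416.2 kg/d.
P_X = Y_obs·Q·(S₀ − S) = 0.1899 × 416.2 = 79.03 kg VSS/d.
Carbonaceous O₂ demand = substrate oxidised − cell-mass equivalent = 416.2 − 1.42 × 79.03 = 304.0 kg O₂/d.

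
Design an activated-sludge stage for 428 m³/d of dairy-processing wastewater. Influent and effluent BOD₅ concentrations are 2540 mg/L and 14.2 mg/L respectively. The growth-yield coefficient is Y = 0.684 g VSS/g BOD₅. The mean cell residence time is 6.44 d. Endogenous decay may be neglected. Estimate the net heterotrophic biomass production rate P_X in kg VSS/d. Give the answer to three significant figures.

P_X ≈ 739 kg VSS/d

Since k_d ≈ 0, Y_obs = Y = 0.684 g VSS/g BOD₅.
ΔS = 2540 − 14.2 = 2526 mg/L, so the substrate removal rate is 428 × 2526/1000 = 1081 kg BOD₅/d.
Biomass produced: P_X = Y_obs·Q·ΔS = 0.6840 × 1081 ≈ 739.4 kg VSS/d.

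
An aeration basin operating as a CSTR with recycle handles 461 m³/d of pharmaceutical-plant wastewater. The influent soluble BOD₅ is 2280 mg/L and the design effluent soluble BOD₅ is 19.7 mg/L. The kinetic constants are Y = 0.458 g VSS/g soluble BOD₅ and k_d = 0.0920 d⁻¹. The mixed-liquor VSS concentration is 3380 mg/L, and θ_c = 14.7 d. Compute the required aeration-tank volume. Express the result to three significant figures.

V ≈ 882 m³

Rearranging the biomass balance for a CMAS with decay, V = Y·Q·ΔS·θ_c / [X·(1+k_d θ_c)] = 0.458 × 461 × (2280 − 19.7) × 14.7 / [3380 × (1 + 0.0920 × 14.7)] = 7.02×10^6 / 7951 = 882.3 m³.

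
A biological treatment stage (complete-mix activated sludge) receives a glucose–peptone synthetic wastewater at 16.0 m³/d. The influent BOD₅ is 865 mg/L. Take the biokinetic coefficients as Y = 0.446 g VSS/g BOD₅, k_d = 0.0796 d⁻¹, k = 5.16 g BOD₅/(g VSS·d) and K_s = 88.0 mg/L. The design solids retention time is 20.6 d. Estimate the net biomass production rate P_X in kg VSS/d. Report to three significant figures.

From the Monod/SRT balance for a CMAS, S = K_s·(1+k_d θ_c)/[θ_c·(Y k − k_d) − 1] = 88.0 × (1 + 0.0796 × 20.6) / [20.6 × (0.446 × 5.16 − 0.0796) − 1] = 232.3 / 44.77 = 5.189 mg/L.
Y_obs = Y / (1 + k_d θ_c) = 0.446 / (1 + 0.0796 × 20.6) = 0.446 / 2.640 = 0.1690.
Substrate removed = Q·(S₀ − S) = 16.0 m³/d × (865 − 5.19) g/m³ = 1.38×10^4 g/d = 13.76 kg/d.
So the net sludge growth is P_X = 0.1690 × 13.76 = 2.324 kg VSS/d.

P_X ≈ 2.32 kg VSS/d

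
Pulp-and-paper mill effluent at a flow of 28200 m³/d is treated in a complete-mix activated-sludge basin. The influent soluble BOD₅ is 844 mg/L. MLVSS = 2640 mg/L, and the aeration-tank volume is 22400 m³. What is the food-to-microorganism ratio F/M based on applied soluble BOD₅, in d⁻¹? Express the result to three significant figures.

F/M ≈ 0.402 d⁻¹

F/M = applied load / biomass = Q·S₀/(V·X) = 28200 × 844 / (22400 × 2640) = 0.4025 d⁻¹.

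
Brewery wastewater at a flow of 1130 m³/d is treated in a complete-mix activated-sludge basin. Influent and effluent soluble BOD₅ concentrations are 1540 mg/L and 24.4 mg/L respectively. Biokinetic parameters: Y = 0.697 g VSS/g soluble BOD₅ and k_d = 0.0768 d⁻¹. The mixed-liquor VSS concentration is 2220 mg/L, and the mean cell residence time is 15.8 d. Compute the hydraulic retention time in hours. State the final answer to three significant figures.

τ ≈ 81.5 h

From the SRT design equation V = Y Q (S₀−S) θ_c / [X (1 + k_d θ_c)] = 0.697 × 1130 × (1540 − 24.4) × 15.8 / [2220 × (1 + 0.0768 × 15.8)] = 1.89×10^7 / 4914 = 3838 m³.
τ = V/Q = 3838/1130 = 3.397 d, or 81.52 h.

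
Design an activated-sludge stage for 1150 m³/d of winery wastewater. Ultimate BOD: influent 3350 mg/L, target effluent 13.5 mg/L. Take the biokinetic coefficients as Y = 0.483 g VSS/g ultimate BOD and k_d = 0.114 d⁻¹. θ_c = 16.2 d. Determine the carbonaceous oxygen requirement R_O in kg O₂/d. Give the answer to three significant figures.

Correct the yield for decay: Y_obs = Y/(1 + k_d θ_c) = 0.483 / (1 + 0.114 × 16.2) = 0.483 / 2.847 = 0.1697.
Substrate removed = Q·(S₀ − S) = 1150 m³/d × (3350 − 13.5) g/m³ = 3.84×10^6 g/d = 3837 kg/d.
Biomass synthesised: P_X = Y_obs × 3837 = 651.0 kg VSS/d.
R_O = Q·ΔS − 1.42 P_X = 3837 − 924.4 = 2913 kg O₂/d.

R_O ≈ 2910 kg O₂/d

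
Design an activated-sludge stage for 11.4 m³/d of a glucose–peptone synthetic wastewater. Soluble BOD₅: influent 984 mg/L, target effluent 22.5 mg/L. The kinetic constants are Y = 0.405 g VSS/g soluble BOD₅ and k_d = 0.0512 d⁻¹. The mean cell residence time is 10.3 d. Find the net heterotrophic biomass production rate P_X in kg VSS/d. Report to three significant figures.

P_X ≈ 2.91 kg VSS/d

Y_obs = Y / (1 + k_d θ_c) = 0.405 / (1 + 0.0512 × 10.3) = 0.405 / 1.527 = 0.2652.
Mass of soluble BOD₅ removed per day: Q(S₀ − S) = 11.4 × 961.5 g/m³ = 10.96 kg/d.
Net biomass production P_X = Y_obs × Q·(S₀ − S) = 0.2652 × 10.96 = 2.906 kg VSS/d.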